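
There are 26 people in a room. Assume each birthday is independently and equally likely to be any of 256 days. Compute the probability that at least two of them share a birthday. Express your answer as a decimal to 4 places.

0.7312

It's easier to compute the probability that all 26 are distinct.
P(all distinct) = 256/256 · 255/256 · ··· · 231/256 ≈ 0.2688.
So the probability of at least one match is 1 − 0.2688 = 0.7312.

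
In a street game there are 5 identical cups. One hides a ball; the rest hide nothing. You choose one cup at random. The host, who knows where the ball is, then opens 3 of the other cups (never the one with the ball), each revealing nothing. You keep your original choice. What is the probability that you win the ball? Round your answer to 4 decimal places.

The host can always open 3 empty cups regardless of your choice, so the reveals give no information about your original cup.
P(win by staying) = 1/5 ≈ 0.2000.

0.2000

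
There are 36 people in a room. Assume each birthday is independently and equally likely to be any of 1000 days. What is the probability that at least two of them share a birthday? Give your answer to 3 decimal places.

0.471

It's easier to compute the probability that all 36 are distinct.
P(all distinct) = 1000/1000 · 999/1000 · ··· · 965/1000 ≈ 0.529.
So the probability of at least one match is 1 − 0.529 = 0.471.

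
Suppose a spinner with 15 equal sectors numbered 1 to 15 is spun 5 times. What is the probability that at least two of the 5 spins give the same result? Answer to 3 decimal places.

P(all 5 different) = 15/15 · 14/15 · ··· · 11/15 ≈ 0.475.
P(at least two equal) = 1 − 0.475 = 0.525.

0.525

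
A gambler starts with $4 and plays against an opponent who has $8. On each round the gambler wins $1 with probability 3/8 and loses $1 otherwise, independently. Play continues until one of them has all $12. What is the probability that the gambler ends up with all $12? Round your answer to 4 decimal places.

0.0147

Let r = q/p = (5/8)/(3/8) = 5/3. The recurrence P(i) = p·P(i+1) + q·P(i−1) with P(0)=0, P(12)=1 gives P(i) = (1 − r^i)/(1 − r^12).
P(4) = (1 − (5/3)^4) / (1 − (5/3)^12) = 6561/447811 ≈ 0.0147.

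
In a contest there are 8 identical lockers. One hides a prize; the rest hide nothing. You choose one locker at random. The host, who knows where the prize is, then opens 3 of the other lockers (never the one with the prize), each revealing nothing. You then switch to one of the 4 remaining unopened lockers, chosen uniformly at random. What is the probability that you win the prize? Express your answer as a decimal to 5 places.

0.21875

Your original locker holds the prize with probability 1/8, so the other 7 collectively hold it with probability 7/8.
The host can always find 3 empty lockers to open, so the reveals don't change that 7/8; it is now spread over the 4 remaining unopened lockers.
P(win by switching) = (7/8) · (1/4) = 7/32 ≈ 0.21875.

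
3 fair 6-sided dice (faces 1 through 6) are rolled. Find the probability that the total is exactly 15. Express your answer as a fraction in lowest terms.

There are 6^3 = 216 equally likely outcomes.
The number of ordered 3-tuples from {1,…,6} summing to 15 is 10.
P(sum = 15) = 10/216 = 5/108.

5/108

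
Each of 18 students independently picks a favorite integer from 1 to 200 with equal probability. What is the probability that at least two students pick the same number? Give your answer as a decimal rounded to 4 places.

It's easier to compute the probability that all 18 are distinct.
P(all distinct) = 200/200 · 199/200 · ··· · 183/200 ≈ 0.4546.
So the probability of at least one match is 1 − 0.4546 = 0.5454.

0.5454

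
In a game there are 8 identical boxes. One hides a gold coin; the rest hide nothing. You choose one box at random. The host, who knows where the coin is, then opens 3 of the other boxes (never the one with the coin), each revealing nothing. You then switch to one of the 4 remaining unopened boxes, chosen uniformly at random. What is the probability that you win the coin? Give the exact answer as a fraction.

7/32

Your original box holds the coin with probability 1/8, so the other 7 collectively hold it with probability 7/8.
The host can always find 3 empty boxes to open, so the reveals don't change that 7/8; it is now spread over the 4 remaining unopened boxes.
P(win by switching) = (7/8) · (1/4) = 7/32.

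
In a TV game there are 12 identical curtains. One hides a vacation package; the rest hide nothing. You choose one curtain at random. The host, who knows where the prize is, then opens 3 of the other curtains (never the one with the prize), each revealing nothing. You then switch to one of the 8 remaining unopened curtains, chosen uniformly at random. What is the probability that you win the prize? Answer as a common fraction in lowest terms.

11/96

Your original curtain holds the prize with probability 1/12, so the other 11 collectively hold it with probability 11/12.
The host can always find 3 empty curtains to open, so the reveals don't change that 11/12; it is now spread over the 8 remaining unopened curtains.
P(win by switching) = (11/12) · (1/8) = 11/96.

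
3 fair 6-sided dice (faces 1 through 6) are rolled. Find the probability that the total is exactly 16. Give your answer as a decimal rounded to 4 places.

There are 6^3 = 216 equally likely outcomes.
The number of ordered 3-tuples from {1,…,6} summing to 16 is 6.
P(sum = 16) = 6/216 = 1/36 ≈ 0.0278.

0.0278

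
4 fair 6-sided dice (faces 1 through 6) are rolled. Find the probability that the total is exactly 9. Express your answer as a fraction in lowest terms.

There are 6^4 = 1296 equally likely outcomes.
The number of ordered 4-tuples from {1,…,6} summing to 9 is 56.
P(sum = 9) = 56/1296 = 7/162.

7/162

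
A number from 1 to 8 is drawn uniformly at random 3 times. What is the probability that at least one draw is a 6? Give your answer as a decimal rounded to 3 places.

0.330

P(no draw is a 6) = (7/8)^3 ≈ 0.670.
P(at least one) = 1 − 0.670 = 0.330.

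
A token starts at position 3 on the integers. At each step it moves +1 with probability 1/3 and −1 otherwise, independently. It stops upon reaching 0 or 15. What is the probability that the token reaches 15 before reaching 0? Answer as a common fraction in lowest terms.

1/4681

Let r = q/p = (2/3)/(1/3) = 2. The recurrence P(i) = p·P(i+1) + q·P(i−1) with P(0)=0, P(15)=1 gives P(i) = (1 − r^i)/(1 − r^15).
P(3) = (1 − (2)^3) / (1 − (2)^15) = 1/4681.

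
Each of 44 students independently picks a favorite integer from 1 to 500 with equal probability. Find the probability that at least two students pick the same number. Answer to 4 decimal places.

0.8576

It's easier to compute the probability that all 44 are distinct.
P(all distinct) = 500/500 · 499/500 · ··· · 457/500 ≈ 0.1424.
So the probability of at least one match is 1 − 0.1424 = 0.8576.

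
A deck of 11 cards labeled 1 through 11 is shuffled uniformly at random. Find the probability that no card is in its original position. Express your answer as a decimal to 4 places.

0.3679

This is the derangement probability: permutations of 11 with no fixed point.
D(11) = 11! · (1 − 1/1! + 1/2! − ··· + (−1)^11/11!) = 14684570.
P = 14684570/39916800 = 1468457/3991680 ≈ 0.3679.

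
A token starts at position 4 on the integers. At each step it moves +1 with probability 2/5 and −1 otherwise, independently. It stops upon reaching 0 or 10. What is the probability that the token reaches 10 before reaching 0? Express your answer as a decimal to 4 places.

Let r = q/p = (3/5)/(2/5) = 3/2. The recurrence P(i) = p·P(i+1) + q·P(i−1) with P(0)=0, P(10)=1 gives P(i) = (1 − r^i)/(1 − r^10).
P(4) = (1 − (3/2)^4) / (1 − (3/2)^10) = 832/11605 ≈ 0.0717.

0.0717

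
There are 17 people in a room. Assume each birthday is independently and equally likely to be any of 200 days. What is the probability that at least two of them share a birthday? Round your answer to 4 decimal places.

0.5032

It's easier to compute the probability that all 17 are distinct.
P(all distinct) = 200/200 · 199/200 · ··· · 184/200 ≈ 0.4968.
So the probability of at least one match is 1 − 0.4968 = 0.5032.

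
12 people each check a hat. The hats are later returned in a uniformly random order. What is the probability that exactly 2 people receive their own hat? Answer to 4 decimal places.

Choose which 2 of the 12 are fixed: C(12,2) = 66 ways.
The remaining 10 must have no fixed point: D(10) = 1334961.
P = 66·1334961/479001600 = 16481/89600 ≈ 0.1839.

0.1839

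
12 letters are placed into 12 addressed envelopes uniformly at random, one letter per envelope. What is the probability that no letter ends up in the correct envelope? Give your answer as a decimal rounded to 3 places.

0.368

This is the derangement probability: permutations of 12 with no fixed point.
D(12) = 12! · (1 − 1/1! + 1/2! − ··· + (−1)^12/12!) = 176214841.
P = 176214841/479001600 = 16019531/43545600 ≈ 0.368.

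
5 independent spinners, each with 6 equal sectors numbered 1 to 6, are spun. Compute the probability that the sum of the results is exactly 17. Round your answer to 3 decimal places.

0.100

There are 6^5 = 7776 equally likely outcomes.
The number of ordered 5-tuples from {1,…,6} summing to 17 is 780.
P(sum = 17) = 780/7776 = 65/648 ≈ 0.100.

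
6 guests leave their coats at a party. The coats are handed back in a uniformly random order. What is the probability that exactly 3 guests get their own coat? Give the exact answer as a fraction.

Choose which 3 of the 6 are fixed: C(6,3) = 20 ways.
The remaining 3 must have no fixed point: D(3) = 2.
P = 20·2/720 = 1/18.

1/18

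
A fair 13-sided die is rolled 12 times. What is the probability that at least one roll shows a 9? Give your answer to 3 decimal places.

P(no roll shows a 9) = (12/13)^12 ≈ 0.383.
P(at least one) = 1 − 0.383 = 0.617.

0.617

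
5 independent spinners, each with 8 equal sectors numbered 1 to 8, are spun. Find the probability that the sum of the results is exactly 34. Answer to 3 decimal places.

0.006

There are 8^5 = 32768 equally likely outcomes.
The number of ordered 5-tuples from {1,…,8} summing to 34 is 210.
P(sum = 34) = 210/32768 = 105/16384 ≈ 0.006.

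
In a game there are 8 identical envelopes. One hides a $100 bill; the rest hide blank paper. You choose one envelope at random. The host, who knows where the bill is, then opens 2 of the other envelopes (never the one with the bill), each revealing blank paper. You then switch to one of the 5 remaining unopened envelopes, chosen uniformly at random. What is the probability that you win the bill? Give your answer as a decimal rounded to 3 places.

Your original envelope holds the bill with probability 1/8, so the other 7 collectively hold it with probability 7/8.
The host can always find 2 empty envelopes to open, so the reveals don't change that 7/8; it is now spread over the 5 remaining unopened envelopes.
P(win by switching) = (7/8) · (1/5) = 7/40 ≈ 0.175.

0.175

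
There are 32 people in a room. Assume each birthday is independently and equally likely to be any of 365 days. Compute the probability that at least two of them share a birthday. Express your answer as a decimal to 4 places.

0.7533

It's easier to compute the probability that all 32 are distinct.
P(all distinct) = 365/365 · 364/365 · ··· · 334/365 ≈ 0.2467.
So the probability of at least one match is 1 − 0.2467 = 0.7533.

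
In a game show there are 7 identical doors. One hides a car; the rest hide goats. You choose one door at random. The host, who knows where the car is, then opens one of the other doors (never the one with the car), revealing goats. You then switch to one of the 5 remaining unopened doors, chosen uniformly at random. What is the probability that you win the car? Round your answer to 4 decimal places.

0.1714

Your original door holds the car with probability 1/7, so the other 6 collectively hold it with probability 6/7.
The host can always find an empty door to open, so this doesn't change that 6/7; it is now spread over the 5 remaining unopened doors.
P(win by switching) = (6/7) · (1/5) = 6/35 ≈ 0.1714.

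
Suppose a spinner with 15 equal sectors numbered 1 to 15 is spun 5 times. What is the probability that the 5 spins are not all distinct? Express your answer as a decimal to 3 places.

P(all 5 different) = 15/15 · 14/15 · ··· · 11/15 ≈ 0.475.
P(at least two equal) = 1 − 0.475 = 0.525.

0.525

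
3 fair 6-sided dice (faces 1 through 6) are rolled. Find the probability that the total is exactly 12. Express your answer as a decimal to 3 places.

There are 6^3 = 216 equally likely outcomes.
The number of ordered 3-tuples from {1,…,6} summing to 12 is 25.
P(sum = 12) = 25/216 ≈ 0.116.

0.116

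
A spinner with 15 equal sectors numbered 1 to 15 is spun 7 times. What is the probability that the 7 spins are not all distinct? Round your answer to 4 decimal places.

P(all 7 different) = 15/15 · 14/15 · ··· · 9/15 ≈ 0.1898.
P(at least two equal) = 1 − 0.1898 = 0.8102.

0.8102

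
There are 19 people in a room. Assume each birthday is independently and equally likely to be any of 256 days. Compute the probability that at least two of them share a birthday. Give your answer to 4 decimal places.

0.4957

It's easier to compute the probability that all 19 are distinct.
P(all distinct) = 256/256 · 255/256 · ··· · 238/256 ≈ 0.5043.
So the probability of at least one match is 1 − 0.5043 = 0.4957.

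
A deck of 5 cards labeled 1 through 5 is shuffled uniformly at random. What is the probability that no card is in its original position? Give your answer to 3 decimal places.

This is the derangement probability: permutations of 5 with no fixed point.
D(5) = 5! · (1 − 1/1! + 1/2! − ··· + (−1)^5/5!) = 44.
P = 44/120 = 11/30 ≈ 0.367.

0.367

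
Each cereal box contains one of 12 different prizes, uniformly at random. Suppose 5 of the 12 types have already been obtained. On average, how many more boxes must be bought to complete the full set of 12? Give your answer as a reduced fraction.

1089/35

Starting from 5 distinct types, each trial gives a new one with probability (12−i)/12 when i types are held, so the wait for the next new type is 12/(12−i).
E = 12/7 + 12/6 + 12/5 + 12/4 + 12/3 + 12/2 + 12/1 = 1089/35.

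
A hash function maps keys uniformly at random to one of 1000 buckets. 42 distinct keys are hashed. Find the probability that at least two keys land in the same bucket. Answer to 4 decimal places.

0.5824

It's easier to compute the probability that all 42 are distinct.
P(all distinct) = 1000/1000 · 999/1000 · ··· · 959/1000 ≈ 0.4176.
So the probability of at least one match is 1 − 0.4176 = 0.5824.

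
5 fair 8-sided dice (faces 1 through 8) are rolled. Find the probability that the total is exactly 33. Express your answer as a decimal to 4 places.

0.0101

There are 8^5 = 32768 equally likely outcomes.
The number of ordered 5-tuples from {1,…,8} summing to 33 is 330.
P(sum = 33) = 330/32768 = 165/16384 ≈ 0.0101.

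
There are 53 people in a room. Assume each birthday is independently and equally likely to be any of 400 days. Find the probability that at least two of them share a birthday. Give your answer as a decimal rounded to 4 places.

0.9729

It's easier to compute the probability that all 53 are distinct.
P(all distinct) = 400/400 · 399/400 · ··· · 348/400 ≈ 0.0271.
So the probability of at least one match is 1 − 0.0271 = 0.9729.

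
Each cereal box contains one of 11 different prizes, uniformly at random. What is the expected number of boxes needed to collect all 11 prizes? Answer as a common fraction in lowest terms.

After i distinct types are collected, each trial gives a new one with probability (11−i)/11, so the expected wait for the next new type is 11/(11−i).
E = 11/11 + 11/10 + 11/9 + 11/8 + 11/7 + 11/6 + 11/5 + 11/4 + 11/3 + 11/2 + 11/1 = 83711/2520.

83711/2520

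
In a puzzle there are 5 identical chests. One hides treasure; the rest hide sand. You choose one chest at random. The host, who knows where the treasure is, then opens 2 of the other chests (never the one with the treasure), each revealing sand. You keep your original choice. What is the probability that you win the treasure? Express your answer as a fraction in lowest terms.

The host can always open 2 empty chests regardless of your choice, so the reveals give no information about your original chest.
P(win by staying) = 1/5.

1/5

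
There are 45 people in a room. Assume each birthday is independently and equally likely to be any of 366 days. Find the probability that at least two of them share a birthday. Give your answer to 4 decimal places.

It's easier to compute the probability that all 45 are distinct.
P(all distinct) = 366/366 · 365/366 · ··· · 322/366 ≈ 0.0595.
So the probability of at least one match is 1 − 0.0595 = 0.9405.

0.9405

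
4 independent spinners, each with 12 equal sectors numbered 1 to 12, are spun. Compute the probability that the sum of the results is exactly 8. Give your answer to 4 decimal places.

There are 12^4 = 20736 equally likely outcomes.
The number of ordered 4-tuples from {1,…,12} summing to 8 is 35.
P(sum = 8) = 35/20736 ≈ 0.0017.

0.0017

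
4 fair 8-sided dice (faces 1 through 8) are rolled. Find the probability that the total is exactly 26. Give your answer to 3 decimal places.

0.021

There are 8^4 = 4096 equally likely outcomes.
The number of ordered 4-tuples from {1,…,8} summing to 26 is 84.
P(sum = 26) = 84/4096 = 21/1024 ≈ 0.021.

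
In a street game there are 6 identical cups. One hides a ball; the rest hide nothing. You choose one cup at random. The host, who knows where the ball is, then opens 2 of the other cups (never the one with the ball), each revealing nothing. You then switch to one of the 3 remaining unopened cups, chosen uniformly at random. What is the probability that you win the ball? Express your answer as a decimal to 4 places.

Your original cup holds the ball with probability 1/6, so the other 5 collectively hold it with probability 5/6.
The host can always find 2 empty cups to open, so the reveals don't change that 5/6; it is now spread over the 3 remaining unopened cups.
P(win by switching) = (5/6) · (1/3) = 5/18 ≈ 0.2778.

0.2778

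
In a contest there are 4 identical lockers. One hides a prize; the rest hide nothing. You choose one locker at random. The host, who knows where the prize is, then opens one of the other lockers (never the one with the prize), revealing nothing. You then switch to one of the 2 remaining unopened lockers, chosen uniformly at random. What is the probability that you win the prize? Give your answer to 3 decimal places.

Your original locker holds the prize with probability 1/4, so the other 3 collectively hold it with probability 3/4.
The host can always find an empty locker to open, so this doesn't change that 3/4; it is now spread over the 2 remaining unopened lockers.
P(win by switching) = (3/4) · (1/2) = 3/8 ≈ 0.375.

0.375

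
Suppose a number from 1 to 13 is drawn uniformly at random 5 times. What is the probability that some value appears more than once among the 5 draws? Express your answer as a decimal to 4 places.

0.5840

P(all 5 different) = 13/13 · 12/13 · ··· · 9/13 ≈ 0.4160.
P(at least two equal) = 1 − 0.4160 = 0.5840.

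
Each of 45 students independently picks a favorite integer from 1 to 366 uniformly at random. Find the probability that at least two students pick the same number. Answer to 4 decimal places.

It's easier to compute the probability that all 45 are distinct.
P(all distinct) = 366/366 · 365/366 · ··· · 322/366 ≈ 0.0595.
So the probability of at least one match is 1 − 0.0595 = 0.9405.

0.9405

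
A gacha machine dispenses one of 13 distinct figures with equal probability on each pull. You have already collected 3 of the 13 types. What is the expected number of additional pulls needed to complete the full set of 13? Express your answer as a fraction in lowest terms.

95953/2520

Starting from 3 distinct types, each trial gives a new one with probability (13−i)/13 when i types are held, so the wait for the next new type is 13/(13−i).
E = 13/10 + 13/9 + 13/8 + 13/7 + 13/6 + 13/5 + 13/4 + 13/3 + 13/2 + 13/1 = 95953/2520.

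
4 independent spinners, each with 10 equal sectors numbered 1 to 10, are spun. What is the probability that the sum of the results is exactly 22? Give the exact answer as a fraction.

67/1000

There are 10^4 = 10000 equally likely outcomes.
The number of ordered 4-tuples from {1,…,10} summing to 22 is 670.
P(sum = 22) = 670/10000 = 67/1000.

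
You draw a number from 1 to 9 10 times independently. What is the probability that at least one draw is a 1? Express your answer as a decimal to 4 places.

P(no draw is a 1) = (8/9)^10 ≈ 0.3079.
P(at least one) = 1 − 0.3079 = 0.6921.

0.6921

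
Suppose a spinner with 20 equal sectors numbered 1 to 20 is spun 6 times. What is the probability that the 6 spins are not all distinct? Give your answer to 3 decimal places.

0.564

P(all 6 different) = 20/20 · 19/20 · ··· · 15/20 ≈ 0.436.
P(at least two equal) = 1 − 0.436 = 0.564.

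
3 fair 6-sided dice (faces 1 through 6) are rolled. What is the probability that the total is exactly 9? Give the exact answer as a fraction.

25/216

There are 6^3 = 216 equally likely outcomes.
The number of ordered 3-tuples from {1,…,6} summing to 9 is 25.
P(sum = 9) = 25/216.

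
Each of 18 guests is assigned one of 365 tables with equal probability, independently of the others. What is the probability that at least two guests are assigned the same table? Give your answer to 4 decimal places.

It's easier to compute the probability that all 18 are distinct.
P(all distinct) = 365/365 · 364/365 · ··· · 348/365 ≈ 0.6531.
So the probability of at least one match is 1 − 0.6531 = 0.3469.

0.3469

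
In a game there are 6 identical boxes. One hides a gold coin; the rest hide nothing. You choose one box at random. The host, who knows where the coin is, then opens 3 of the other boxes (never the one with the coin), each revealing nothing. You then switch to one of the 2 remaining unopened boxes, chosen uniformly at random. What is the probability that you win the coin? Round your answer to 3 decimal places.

Your original box holds the coin with probability 1/6, so the other 5 collectively hold it with probability 5/6.
The host can always find 3 empty boxes to open, so the reveals don't change that 5/6; it is now spread over the 2 remaining unopened boxes.
P(win by switching) = (5/6) · (1/2) = 5/12 ≈ 0.417.

0.417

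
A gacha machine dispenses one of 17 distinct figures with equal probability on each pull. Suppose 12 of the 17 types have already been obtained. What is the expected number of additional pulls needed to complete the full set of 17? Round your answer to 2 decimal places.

Starting from 12 distinct types, each trial gives a new one with probability (17−i)/17 when i types are held, so the wait for the next new type is 17/(17−i).
E = 17/5 + 17/4 + 17/3 + 17/2 + 17/1 = 2329/60 ≈ 38.82.

38.82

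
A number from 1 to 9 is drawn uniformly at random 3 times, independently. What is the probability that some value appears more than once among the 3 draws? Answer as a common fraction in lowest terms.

25/81

P(all 3 different) = 9/9 · 8/9 · ··· · 7/9 = 56/81.
P(at least two equal) = 1 − 56/81 = 25/81.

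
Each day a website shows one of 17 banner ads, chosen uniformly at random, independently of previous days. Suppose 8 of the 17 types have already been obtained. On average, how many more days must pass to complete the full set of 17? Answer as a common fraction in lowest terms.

Starting from 8 distinct types, each trial gives a new one with probability (17−i)/17 when i types are held, so the wait for the next new type is 17/(17−i).
E = 17/9 + 17/8 + 17/7 + 17/6 + 17/5 + 17/4 + 17/3 + 17/2 + 17/1 = 121193/2520.

121193/2520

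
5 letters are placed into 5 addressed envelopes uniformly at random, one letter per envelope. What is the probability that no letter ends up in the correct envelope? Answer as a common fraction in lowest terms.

11/30

This is the derangement probability: permutations of 5 with no fixed point.
D(5) = 5! · (1 − 1/1! + 1/2! − ··· + (−1)^5/5!) = 44.
P = 44/120 = 11/30.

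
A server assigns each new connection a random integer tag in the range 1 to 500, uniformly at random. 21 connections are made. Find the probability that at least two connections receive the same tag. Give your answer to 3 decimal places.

0.347

It's easier to compute the probability that all 21 are distinct.
P(all distinct) = 500/500 · 499/500 · ··· · 480/500 ≈ 0.653.
So the probability of at least one match is 1 − 0.653 = 0.347.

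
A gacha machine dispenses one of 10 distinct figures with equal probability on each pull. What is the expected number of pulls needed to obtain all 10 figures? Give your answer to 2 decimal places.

29.29

After i distinct types are collected, each trial gives a new one with probability (10−i)/10, so the expected wait for the next new type is 10/(10−i).
E = 10/10 + 10/9 + 10/8 + 10/7 + 10/6 + 10/5 + 10/4 + 10/3 + 10/2 + 10/1 = 7381/252 ≈ 29.29.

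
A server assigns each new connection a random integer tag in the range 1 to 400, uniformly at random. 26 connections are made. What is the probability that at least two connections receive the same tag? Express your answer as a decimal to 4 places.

0.5641

It's easier to compute the probability that all 26 are distinct.
P(all distinct) = 400/400 · 399/400 · ··· · 375/400 ≈ 0.4359.
So the probability of at least one match is 1 − 0.4359 = 0.5641.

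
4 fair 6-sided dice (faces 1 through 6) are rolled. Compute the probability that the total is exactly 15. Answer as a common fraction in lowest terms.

35/324

There are 6^4 = 1296 equally likely outcomes.
The number of ordered 4-tuples from {1,…,6} summing to 15 is 140.
P(sum = 15) = 140/1296 = 35/324.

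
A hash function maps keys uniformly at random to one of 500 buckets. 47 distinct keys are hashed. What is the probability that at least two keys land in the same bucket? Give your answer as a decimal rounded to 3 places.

It's easier to compute the probability that all 47 are distinct.
P(all distinct) = 500/500 · 499/500 · ··· · 454/500 ≈ 0.107.
So the probability of at least one match is 1 − 0.107 = 0.893.

0.893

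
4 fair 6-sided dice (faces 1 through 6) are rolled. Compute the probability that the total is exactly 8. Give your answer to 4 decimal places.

0.0270

There are 6^4 = 1296 equally likely outcomes.
The number of ordered 4-tuples from {1,…,6} summing to 8 is 35.
P(sum = 8) = 35/1296 ≈ 0.0270.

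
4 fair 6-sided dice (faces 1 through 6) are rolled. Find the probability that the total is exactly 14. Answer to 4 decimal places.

0.1127

There are 6^4 = 1296 equally likely outcomes.
The number of ordered 4-tuples from {1,…,6} summing to 14 is 146.
P(sum = 14) = 146/1296 = 73/648 ≈ 0.1127.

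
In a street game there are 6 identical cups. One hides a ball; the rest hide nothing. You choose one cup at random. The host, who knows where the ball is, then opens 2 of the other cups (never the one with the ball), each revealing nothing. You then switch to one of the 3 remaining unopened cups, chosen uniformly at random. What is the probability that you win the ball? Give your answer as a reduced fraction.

Your original cup holds the ball with probability 1/6, so the other 5 collectively hold it with probability 5/6.
The host can always find 2 empty cups to open, so the reveals don't change that 5/6; it is now spread over the 3 remaining unopened cups.
P(win by switching) = (5/6) · (1/3) = 5/18.

5/18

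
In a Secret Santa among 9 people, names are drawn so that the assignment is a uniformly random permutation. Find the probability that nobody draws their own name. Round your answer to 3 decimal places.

This is the derangement probability: permutations of 9 with no fixed point.
D(9) = 9! · (1 − 1/1! + 1/2! − ··· + (−1)^9/9!) = 133496.
P = 133496/362880 = 16687/45360 ≈ 0.368.

0.368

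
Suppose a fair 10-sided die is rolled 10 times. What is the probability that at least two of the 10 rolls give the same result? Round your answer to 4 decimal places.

0.9996

P(all 10 different) = 10/10 · 9/10 · ··· · 1/10 ≈ 0.0004.
P(at least two equal) = 1 − 0.0004 = 0.9996.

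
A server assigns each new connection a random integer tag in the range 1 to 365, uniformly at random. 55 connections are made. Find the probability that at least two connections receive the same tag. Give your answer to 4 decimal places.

It's easier to compute the probability that all 55 are distinct.
P(all distinct) = 365/365 · 364/365 · ··· · 311/365 ≈ 0.0137.
So the probability of at least one match is 1 − 0.0137 = 0.9863.

0.9863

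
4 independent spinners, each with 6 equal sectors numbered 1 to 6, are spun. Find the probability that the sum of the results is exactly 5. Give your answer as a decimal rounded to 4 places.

0.0031

There are 6^4 = 1296 equally likely outcomes.
The number of ordered 4-tuples from {1,…,6} summing to 5 is 4.
P(sum = 5) = 4/1296 = 1/324 ≈ 0.0031.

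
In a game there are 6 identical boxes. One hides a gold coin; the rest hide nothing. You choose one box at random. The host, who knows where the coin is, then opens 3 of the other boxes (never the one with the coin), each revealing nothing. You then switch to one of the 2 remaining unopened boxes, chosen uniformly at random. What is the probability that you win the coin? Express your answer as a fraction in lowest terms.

5/12

Your original box holds the coin with probability 1/6, so the other 5 collectively hold it with probability 5/6.
The host can always find 3 empty boxes to open, so the reveals don't change that 5/6; it is now spread over the 2 remaining unopened boxes.
P(win by switching) = (5/6) · (1/2) = 5/12.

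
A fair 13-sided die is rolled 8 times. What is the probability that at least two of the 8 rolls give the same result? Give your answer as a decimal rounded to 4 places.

P(all 8 different) = 13/13 · 12/13 · ··· · 6/13 ≈ 0.0636.
P(at least two equal) = 1 − 0.0636 = 0.9364.

0.9364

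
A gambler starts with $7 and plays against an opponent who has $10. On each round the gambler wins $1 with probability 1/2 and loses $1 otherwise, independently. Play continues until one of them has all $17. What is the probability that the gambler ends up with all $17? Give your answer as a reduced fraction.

With a fair step, P(i) = ½P(i−1) + ½P(i+1) with P(0)=0, P(17)=1 has the linear solution P(i) = i/17.
P(7) = 7/17.

7/17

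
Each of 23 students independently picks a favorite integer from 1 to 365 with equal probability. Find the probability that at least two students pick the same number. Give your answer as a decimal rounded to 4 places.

0.5073

It's easier to compute the probability that all 23 are distinct.
P(all distinct) = 365/365 · 364/365 · ··· · 343/365 ≈ 0.4927.
So the probability of at least one match is 1 − 0.4927 = 0.5073.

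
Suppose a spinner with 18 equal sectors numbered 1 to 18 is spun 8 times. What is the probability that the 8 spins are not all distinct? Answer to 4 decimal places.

0.8399

P(all 8 different) = 18/18 · 17/18 · ··· · 11/18 ≈ 0.1601.
P(at least two equal) = 1 − 0.1601 = 0.8399.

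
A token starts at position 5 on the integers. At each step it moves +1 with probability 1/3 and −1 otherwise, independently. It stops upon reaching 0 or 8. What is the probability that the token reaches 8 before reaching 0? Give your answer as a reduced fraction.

Let r = q/p = (2/3)/(1/3) = 2. The recurrence P(i) = p·P(i+1) + q·P(i−1) with P(0)=0, P(8)=1 gives P(i) = (1 − r^i)/(1 − r^8).
P(5) = (1 − (2)^5) / (1 − (2)^8) = 31/255.

31/255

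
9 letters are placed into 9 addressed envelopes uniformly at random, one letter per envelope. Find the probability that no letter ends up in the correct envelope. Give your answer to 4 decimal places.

This is the derangement probability: permutations of 9 with no fixed point.
D(9) = 9! · (1 − 1/1! + 1/2! − ··· + (−1)^9/9!) = 133496.
P = 133496/362880 = 16687/45360 ≈ 0.3679.

0.3679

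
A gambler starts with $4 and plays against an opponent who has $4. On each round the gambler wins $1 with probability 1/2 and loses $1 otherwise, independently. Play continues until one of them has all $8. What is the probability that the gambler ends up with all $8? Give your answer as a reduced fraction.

With a fair step, P(i) = ½P(i−1) + ½P(i+1) with P(0)=0, P(8)=1 has the linear solution P(i) = i/8.
P(4) = 4/8 = 1/2.

1/2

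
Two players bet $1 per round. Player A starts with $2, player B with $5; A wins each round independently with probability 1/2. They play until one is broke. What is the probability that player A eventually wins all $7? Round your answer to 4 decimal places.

With a fair step, P(i) = ½P(i−1) + ½P(i+1) with P(0)=0, P(7)=1 has the linear solution P(i) = i/7.
P(2) = 2/7 ≈ 0.2857.

0.2857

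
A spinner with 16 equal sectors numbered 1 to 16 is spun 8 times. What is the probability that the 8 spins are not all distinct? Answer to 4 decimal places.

P(all 8 different) = 16/16 · 15/16 · ··· · 9/16 ≈ 0.1208.
P(at least two equal) = 1 − 0.1208 = 0.8792.

0.8792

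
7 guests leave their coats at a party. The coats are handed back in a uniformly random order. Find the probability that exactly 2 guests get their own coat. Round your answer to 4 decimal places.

0.1833

Choose which 2 of the 7 are fixed: C(7,2) = 21 ways.
The remaining 5 must have no fixed point: D(5) = 44.
P = 21·44/5040 = 11/60 ≈ 0.1833.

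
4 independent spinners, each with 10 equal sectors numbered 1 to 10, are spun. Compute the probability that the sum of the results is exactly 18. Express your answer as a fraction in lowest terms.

There are 10^4 = 10000 equally likely outcomes.
The number of ordered 4-tuples from {1,…,10} summing to 18 is 540.
P(sum = 18) = 540/10000 = 27/500.

27/500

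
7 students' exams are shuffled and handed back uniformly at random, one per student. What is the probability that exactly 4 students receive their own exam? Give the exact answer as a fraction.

Choose which 4 of the 7 are fixed: C(7,4) = 35 ways.
The remaining 3 must have no fixed point: D(3) = 2.
P = 35·2/5040 = 1/72.

1/72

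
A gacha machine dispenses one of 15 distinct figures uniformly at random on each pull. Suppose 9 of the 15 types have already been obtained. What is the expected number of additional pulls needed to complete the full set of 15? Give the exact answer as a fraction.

Starting from 9 distinct types, each trial gives a new one with probability (15−i)/15 when i types are held, so the wait for the next new type is 15/(15−i).
E = 15/6 + 15/5 + 15/4 + 15/3 + 15/2 + 15/1 = 147/4.

147/4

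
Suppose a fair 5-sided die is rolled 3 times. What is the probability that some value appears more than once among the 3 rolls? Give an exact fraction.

13/25

P(all 3 different) = 5/5 · 4/5 · ··· · 3/5 = 12/25.
P(at least two equal) = 1 − 12/25 = 13/25.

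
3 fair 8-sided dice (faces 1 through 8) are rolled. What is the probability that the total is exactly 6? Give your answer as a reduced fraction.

There are 8^3 = 512 equally likely outcomes.
The number of ordered 3-tuples from {1,…,8} summing to 6 is 10.
P(sum = 6) = 10/512 = 5/256.

5/256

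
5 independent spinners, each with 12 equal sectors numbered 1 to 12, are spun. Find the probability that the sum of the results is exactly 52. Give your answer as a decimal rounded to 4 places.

0.0020

There are 12^5 = 248832 equally likely outcomes.
The number of ordered 5-tuples from {1,…,12} summing to 52 is 495.
P(sum = 52) = 495/248832 = 55/27648 ≈ 0.0020.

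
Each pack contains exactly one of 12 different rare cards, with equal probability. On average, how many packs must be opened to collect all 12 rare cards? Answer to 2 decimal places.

After i distinct types are collected, each trial gives a new one with probability (12−i)/12, so the expected wait for the next new type is 12/(12−i).
E = 12/12 + 12/11 + 12/10 + 12/9 + 12/8 + 12/7 + 12/6 + 12/5 + 12/4 + 12/3 + 12/2 + 12/1 = 86021/2310 ≈ 37.24.

37.24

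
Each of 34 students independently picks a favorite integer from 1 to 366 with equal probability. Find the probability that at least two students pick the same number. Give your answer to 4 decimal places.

0.7944

It's easier to compute the probability that all 34 are distinct.
P(all distinct) = 366/366 · 365/366 · ··· · 333/366 ≈ 0.2056.
So the probability of at least one match is 1 − 0.2056 = 0.7944.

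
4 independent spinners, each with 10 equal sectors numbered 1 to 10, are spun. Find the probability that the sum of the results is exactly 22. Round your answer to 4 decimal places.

There are 10^4 = 10000 equally likely outcomes.
The number of ordered 4-tuples from {1,…,10} summing to 22 is 670.
P(sum = 22) = 670/10000 = 67/1000 ≈ 0.0670.

0.0670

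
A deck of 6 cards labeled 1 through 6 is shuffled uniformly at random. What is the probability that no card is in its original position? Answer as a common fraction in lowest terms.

53/144

This is the derangement probability: permutations of 6 with no fixed point.
D(6) = 6! · (1 − 1/1! + 1/2! − ··· + (−1)^6/6!) = 265.
P = 265/720 = 53/144.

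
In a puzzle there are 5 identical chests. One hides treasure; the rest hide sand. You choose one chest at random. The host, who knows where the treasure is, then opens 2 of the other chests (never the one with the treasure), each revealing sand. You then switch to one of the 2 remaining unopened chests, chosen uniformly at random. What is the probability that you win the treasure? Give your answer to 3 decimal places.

Your original chest holds the treasure with probability 1/5, so the other 4 collectively hold it with probability 4/5.
The host can always find 2 empty chests to open, so the reveals don't change that 4/5; it is now spread over the 2 remaining unopened chests.
P(win by switching) = (4/5) · (1/2) = 2/5 ≈ 0.400.

0.400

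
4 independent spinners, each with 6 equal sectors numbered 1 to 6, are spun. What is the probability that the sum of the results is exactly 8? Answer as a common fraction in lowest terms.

There are 6^4 = 1296 equally likely outcomes.
The number of ordered 4-tuples from {1,…,6} summing to 8 is 35.
P(sum = 8) = 35/1296.

35/1296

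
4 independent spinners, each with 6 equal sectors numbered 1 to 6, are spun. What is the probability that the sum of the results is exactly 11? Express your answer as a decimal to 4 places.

0.0802

There are 6^4 = 1296 equally likely outcomes.
The number of ordered 4-tuples from {1,…,6} summing to 11 is 104.
P(sum = 11) = 104/1296 = 13/162 ≈ 0.0802.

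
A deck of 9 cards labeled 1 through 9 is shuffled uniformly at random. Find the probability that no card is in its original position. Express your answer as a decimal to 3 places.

This is the derangement probability: permutations of 9 with no fixed point.
D(9) = 9! · (1 − 1/1! + 1/2! − ··· + (−1)^9/9!) = 133496.
P = 133496/362880 = 16687/45360 ≈ 0.368.

0.368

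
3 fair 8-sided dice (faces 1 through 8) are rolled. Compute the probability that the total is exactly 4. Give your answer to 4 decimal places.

There are 8^3 = 512 equally likely outcomes.
The number of ordered 3-tuples from {1,…,8} summing to 4 is 3.
P(sum = 4) = 3/512 ≈ 0.0059.

0.0059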